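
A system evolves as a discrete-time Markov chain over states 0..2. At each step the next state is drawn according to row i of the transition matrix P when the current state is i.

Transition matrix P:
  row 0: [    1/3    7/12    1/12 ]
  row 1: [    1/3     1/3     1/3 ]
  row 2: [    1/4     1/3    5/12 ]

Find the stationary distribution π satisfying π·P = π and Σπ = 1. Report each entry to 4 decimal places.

Balance equations π_j = Σ_i π_i·P[i][j]:
  π_0 = 1/3·π_0 + 1/3·π_1 + 1/4·π_2
  π_1 = 7/12·π_0 + 1/3·π_1 + 1/3·π_2
  normalize: π_0 + π_1 + π_2 = 1
Solving the linear system gives exactly π = [40/129, 53/129, 12/43].

π = [0.3101, 0.4109, 0.2791]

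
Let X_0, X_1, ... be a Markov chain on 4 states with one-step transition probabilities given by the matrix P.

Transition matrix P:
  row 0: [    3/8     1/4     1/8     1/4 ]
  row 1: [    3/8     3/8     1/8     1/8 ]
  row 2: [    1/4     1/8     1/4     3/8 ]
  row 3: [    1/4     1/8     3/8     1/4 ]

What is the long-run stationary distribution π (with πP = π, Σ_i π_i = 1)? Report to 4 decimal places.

Balance equations π_j = Σ_i π_i·P[i][j]:
  π_0 = 3/8·π_0 + 3/8·π_1 + 1/4·π_2 + 1/4·π_3
  π_1 = 1/4·π_0 + 3/8·π_1 + 1/8·π_2 + 1/8·π_3
  π_2 = 1/8·π_0 + 1/8·π_1 + 1/4·π_2 + 3/8·π_3
  normalize: π_0 + π_1 + π_2 + π_3 = 1
Solving the linear system gives exactly π = [13/41, 9/41, 79/369, 92/369].

π = [0.3171, 0.2195, 0.2141, 0.2493]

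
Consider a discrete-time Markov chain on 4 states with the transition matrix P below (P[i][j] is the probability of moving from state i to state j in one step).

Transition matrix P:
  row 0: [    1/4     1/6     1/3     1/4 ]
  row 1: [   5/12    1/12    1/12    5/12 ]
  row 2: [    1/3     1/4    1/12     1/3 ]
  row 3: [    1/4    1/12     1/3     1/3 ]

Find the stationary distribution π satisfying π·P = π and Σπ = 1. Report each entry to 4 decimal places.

π = [0.2943, 0.1474, 0.2372, 0.3211]

Balance equations π_j = Σ_i π_i·P[i][j]:
  π_0 = 1/4·π_0 + 5/12·π_1 + 1/3·π_2 + 1/4·π_3
  π_1 = 1/6·π_0 + 1/12·π_1 + 1/4·π_2 + 1/12·π_3
  π_2 = 1/3·π_0 + 1/12·π_1 + 1/12·π_2 + 1/3·π_3
  normalize: π_0 + π_1 + π_2 + π_3 = 1
Solving the linear system gives exactly π = [649/2205, 65/441, 523/2205, 236/735].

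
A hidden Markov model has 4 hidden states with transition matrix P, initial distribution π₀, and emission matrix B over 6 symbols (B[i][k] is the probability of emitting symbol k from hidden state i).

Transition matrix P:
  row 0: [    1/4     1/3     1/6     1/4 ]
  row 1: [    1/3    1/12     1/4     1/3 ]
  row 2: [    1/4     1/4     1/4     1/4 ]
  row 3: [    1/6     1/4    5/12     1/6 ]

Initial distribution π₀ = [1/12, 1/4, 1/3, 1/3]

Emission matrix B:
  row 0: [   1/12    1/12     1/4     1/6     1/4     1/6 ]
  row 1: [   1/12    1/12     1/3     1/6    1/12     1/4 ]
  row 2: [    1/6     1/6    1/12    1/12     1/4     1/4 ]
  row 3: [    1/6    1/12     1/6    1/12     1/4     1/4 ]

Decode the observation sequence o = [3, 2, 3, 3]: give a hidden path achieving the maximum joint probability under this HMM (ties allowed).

t=0: δ = [1.389e-02, 4.167e-02, 2.778e-02, 2.778e-02]  (obs o_0=3)
t=1: δ = [3.472e-03, 2.315e-03, 9.645e-04, 2.315e-03]  ψ = [1, 2, 3, 1]  (obs o_1=2)
t=2: δ = [1.447e-04, 1.929e-04, 8.038e-05, 7.234e-05]  ψ = [0, 0, 3, 0]  (obs o_2=3)
t=3: δ = [1.072e-05, 8.038e-06, 4.019e-06, 5.358e-06]  ψ = [1, 0, 1, 1]  (obs o_3=3)
backtrack: best end state = 0; path = [1, 0, 1, 0]

path = [1, 0, 1, 0]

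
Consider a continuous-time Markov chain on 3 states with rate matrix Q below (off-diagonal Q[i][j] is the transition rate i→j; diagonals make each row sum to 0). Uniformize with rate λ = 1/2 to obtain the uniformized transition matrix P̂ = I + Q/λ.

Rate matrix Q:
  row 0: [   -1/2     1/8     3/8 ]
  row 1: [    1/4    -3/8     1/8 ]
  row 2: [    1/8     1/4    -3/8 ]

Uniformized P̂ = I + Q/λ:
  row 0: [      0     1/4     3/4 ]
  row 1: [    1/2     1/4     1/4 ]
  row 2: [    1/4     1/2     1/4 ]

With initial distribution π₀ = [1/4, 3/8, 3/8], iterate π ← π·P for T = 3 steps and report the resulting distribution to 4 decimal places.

π = [0.2695, 0.3477, 0.3828]

t=0: π = [0.2500, 0.3750, 0.3750]
t=1: π = [0.2813, 0.3438, 0.3750]
t=2: π = [0.2656, 0.3438, 0.3906]
t=3: π = [0.2695, 0.3477, 0.3828]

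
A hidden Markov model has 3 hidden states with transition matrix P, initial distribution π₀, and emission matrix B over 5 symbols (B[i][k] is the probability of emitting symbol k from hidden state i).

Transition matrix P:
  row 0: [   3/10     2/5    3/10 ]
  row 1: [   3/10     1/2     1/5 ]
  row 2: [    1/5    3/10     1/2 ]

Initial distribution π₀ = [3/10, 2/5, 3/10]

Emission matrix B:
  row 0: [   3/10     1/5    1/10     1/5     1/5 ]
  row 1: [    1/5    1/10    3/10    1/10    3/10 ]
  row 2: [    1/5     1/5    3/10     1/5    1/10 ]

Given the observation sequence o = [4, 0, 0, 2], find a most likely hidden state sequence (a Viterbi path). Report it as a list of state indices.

path = [1, 1, 1, 1]

t=0: δ = [6.000e-02, 1.200e-01, 3.000e-02]  (obs o_0=4)
t=1: δ = [1.080e-02, 1.200e-02, 4.800e-03]  ψ = [1, 1, 1]  (obs o_1=0)
t=2: δ = [1.080e-03, 1.200e-03, 6.480e-04]  ψ = [1, 1, 0]  (obs o_2=0)
t=3: δ = [3.600e-05, 1.800e-04, 9.720e-05]  ψ = [1, 1, 0]  (obs o_3=2)
backtrack: best end state = 1; path = [1, 1, 1, 1]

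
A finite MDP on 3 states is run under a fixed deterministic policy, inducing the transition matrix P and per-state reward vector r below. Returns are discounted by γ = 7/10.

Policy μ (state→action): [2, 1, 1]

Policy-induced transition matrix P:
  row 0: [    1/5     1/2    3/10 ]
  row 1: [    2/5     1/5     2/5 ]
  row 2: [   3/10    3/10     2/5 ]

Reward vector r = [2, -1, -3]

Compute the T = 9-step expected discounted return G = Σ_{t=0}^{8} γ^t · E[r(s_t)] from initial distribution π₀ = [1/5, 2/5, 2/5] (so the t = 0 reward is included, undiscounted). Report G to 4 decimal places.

G = -3.0112

t=0: π = [0.2000, 0.4000, 0.4000], E[r] = -1.2000, γ^t·E[r] = -1.200000, running G = -1.200000
t=1: π = [0.3200, 0.3000, 0.3800], E[r] = -0.8000, γ^t·E[r] = -0.560000, running G = -1.760000
t=2: π = [0.2980, 0.3340, 0.3680], E[r] = -0.8420, γ^t·E[r] = -0.412580, running G = -2.172580
t=3: π = [0.3036, 0.3262, 0.3702], E[r] = -0.8296, γ^t·E[r] = -0.284553, running G = -2.457133
t=4: π = [0.3023, 0.3281, 0.3696], E[r] = -0.8325, γ^t·E[r] = -0.199883, running G = -2.657016
t=5: π = [0.3026, 0.3276, 0.3698], E[r] = -0.8318, γ^t·E[r] = -0.139800, running G = -2.796816
t=6: π = [0.3025, 0.3278, 0.3697], E[r] = -0.8320, γ^t·E[r] = -0.097880, running G = -2.894696
t=7: π = [0.3025, 0.3277, 0.3697], E[r] = -0.8319, γ^t·E[r] = -0.068513, running G = -2.963209
t=8: π = [0.3025, 0.3277, 0.3697], E[r] = -0.8319, γ^t·E[r] = -0.047959, running G = -3.011168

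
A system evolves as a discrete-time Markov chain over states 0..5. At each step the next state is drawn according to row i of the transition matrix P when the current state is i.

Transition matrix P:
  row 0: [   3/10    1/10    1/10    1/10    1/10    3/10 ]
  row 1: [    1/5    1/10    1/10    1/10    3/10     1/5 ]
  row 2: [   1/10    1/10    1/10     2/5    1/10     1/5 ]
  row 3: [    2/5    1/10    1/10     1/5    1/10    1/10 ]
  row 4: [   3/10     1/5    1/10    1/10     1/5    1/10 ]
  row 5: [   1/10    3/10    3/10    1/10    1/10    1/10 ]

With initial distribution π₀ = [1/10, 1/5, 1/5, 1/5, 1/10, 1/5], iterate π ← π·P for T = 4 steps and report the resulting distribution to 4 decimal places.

π = [0.2384, 0.1497, 0.1353, 0.1559, 0.1442, 0.1764]

t=0: π = [0.1000, 0.2000, 0.2000, 0.2000, 0.1000, 0.2000]
t=1: π = [0.2200, 0.1500, 0.1400, 0.1800, 0.1500, 0.1600]
t=2: π = [0.2430, 0.1470, 0.1320, 0.1600, 0.1450, 0.1730]
t=3: π = [0.2403, 0.1491, 0.1346, 0.1556, 0.1439, 0.1765]
t=4: π = [0.2384, 0.1497, 0.1353, 0.1559, 0.1442, 0.1764]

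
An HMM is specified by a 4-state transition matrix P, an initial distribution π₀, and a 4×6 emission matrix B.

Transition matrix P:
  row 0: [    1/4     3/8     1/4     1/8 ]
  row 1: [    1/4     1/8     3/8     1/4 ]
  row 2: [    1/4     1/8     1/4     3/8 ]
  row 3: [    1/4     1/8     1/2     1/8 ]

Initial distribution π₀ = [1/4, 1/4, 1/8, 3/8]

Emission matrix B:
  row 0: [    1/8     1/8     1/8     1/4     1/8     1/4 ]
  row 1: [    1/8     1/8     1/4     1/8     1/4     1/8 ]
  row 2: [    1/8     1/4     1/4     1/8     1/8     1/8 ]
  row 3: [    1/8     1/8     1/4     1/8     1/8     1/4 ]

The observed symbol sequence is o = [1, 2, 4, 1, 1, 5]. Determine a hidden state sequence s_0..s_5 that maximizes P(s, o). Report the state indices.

path = [3, 2, 3, 2, 2, 3]

t=0: δ = [3.125e-02, 3.125e-02, 3.125e-02, 4.688e-02]  (obs o_0=1)
t=1: δ = [1.465e-03, 2.930e-03, 5.859e-03, 2.930e-03]  ψ = [3, 0, 3, 2]  (obs o_1=2)
t=2: δ = [1.831e-04, 1.831e-04, 1.831e-04, 2.747e-04]  ψ = [2, 2, 2, 2]  (obs o_2=4)
t=3: δ = [8.583e-06, 8.583e-06, 3.433e-05, 8.583e-06]  ψ = [3, 0, 3, 2]  (obs o_3=1)
t=4: δ = [1.073e-06, 5.364e-07, 2.146e-06, 1.609e-06]  ψ = [2, 2, 2, 2]  (obs o_4=1)
t=5: δ = [1.341e-07, 5.029e-08, 1.006e-07, 2.012e-07]  ψ = [2, 0, 3, 2]  (obs o_5=5)
backtrack: best end state = 3; path = [3, 2, 3, 2, 2, 3]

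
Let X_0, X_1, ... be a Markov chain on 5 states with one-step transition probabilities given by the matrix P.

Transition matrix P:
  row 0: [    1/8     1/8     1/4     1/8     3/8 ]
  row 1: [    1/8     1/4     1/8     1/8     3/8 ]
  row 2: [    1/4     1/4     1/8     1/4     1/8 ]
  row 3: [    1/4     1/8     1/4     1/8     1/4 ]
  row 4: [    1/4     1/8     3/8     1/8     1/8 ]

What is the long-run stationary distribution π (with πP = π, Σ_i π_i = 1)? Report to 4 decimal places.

Balance equations π_j = Σ_i π_i·P[i][j]:
  π_0 = 1/8·π_0 + 1/8·π_1 + 1/4·π_2 + 1/4·π_3 + 1/4·π_4
  π_1 = 1/8·π_0 + 1/4·π_1 + 1/4·π_2 + 1/8·π_3 + 1/8·π_4
  π_2 = 1/4·π_0 + 1/8·π_1 + 1/8·π_2 + 1/4·π_3 + 3/8·π_4
  π_3 = 1/8·π_0 + 1/8·π_1 + 1/4·π_2 + 1/8·π_3 + 1/8·π_4
  normalize: π_0 + π_1 + π_2 + π_3 + π_4 = 1
Solving the linear system gives exactly π = [1062/5239, 920/5239, 1201/5239, 805/5239, 1251/5239].

π = [0.2027, 0.1756, 0.2292, 0.1537, 0.2388]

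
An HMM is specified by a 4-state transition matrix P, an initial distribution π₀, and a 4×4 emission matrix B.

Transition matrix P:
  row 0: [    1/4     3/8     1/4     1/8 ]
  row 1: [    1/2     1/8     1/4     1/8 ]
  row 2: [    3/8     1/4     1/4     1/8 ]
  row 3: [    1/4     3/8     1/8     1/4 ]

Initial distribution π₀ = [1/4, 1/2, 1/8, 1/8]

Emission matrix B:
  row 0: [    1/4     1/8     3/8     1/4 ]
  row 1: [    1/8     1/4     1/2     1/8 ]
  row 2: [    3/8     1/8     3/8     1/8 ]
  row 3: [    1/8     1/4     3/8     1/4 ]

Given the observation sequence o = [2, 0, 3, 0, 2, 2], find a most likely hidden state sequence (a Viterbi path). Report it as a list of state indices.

t=0: δ = [9.375e-02, 2.500e-01, 4.688e-02, 4.688e-02]  (obs o_0=2)
t=1: δ = [3.125e-02, 4.395e-03, 2.344e-02, 3.906e-03]  ψ = [1, 0, 1, 1]  (obs o_1=0)
t=2: δ = [2.197e-03, 1.465e-03, 9.766e-04, 9.766e-04]  ψ = [2, 0, 0, 0]  (obs o_2=3)
t=3: δ = [1.831e-04, 1.030e-04, 2.060e-04, 3.433e-05]  ψ = [1, 0, 0, 0]  (obs o_3=0)
t=4: δ = [2.897e-05, 3.433e-05, 1.931e-05, 9.656e-06]  ψ = [2, 0, 2, 2]  (obs o_4=2)
t=5: δ = [6.437e-06, 5.431e-06, 3.219e-06, 1.609e-06]  ψ = [1, 0, 1, 1]  (obs o_5=2)
backtrack: best end state = 0; path = [1, 0, 1, 0, 1, 0]

path = [1, 0, 1, 0, 1, 0]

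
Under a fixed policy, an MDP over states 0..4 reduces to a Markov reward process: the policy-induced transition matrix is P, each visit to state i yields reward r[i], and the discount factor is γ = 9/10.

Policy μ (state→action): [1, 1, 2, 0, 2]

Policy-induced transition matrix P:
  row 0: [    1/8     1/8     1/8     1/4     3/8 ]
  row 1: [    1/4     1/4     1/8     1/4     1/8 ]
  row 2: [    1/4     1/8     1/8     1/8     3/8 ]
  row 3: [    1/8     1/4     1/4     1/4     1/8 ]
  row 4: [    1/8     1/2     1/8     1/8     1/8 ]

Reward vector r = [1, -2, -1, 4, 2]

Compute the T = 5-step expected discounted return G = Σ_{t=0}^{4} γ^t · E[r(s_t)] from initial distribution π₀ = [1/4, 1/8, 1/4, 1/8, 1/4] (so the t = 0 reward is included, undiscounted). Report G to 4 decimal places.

G = 3.0385

t=0: π = [0.2500, 0.1250, 0.2500, 0.1250, 0.2500], E[r] = 0.7500, γ^t·E[r] = 0.750000, running G = 0.750000
t=1: π = [0.1719, 0.2500, 0.1406, 0.1875, 0.2500], E[r] = 0.7813, γ^t·E[r] = 0.703125, running G = 1.453125
t=2: π = [0.1738, 0.2734, 0.1484, 0.2012, 0.2031], E[r] = 0.6895, γ^t·E[r] = 0.558457, running G = 2.011582
t=3: π = [0.1777, 0.2605, 0.1501, 0.2061, 0.2056], E[r] = 0.7419, γ^t·E[r] = 0.540877, running G = 2.552459
t=4: π = [0.1763, 0.2604, 0.1508, 0.2055, 0.2070], E[r] = 0.7408, γ^t·E[r] = 0.486068, running G = 3.038527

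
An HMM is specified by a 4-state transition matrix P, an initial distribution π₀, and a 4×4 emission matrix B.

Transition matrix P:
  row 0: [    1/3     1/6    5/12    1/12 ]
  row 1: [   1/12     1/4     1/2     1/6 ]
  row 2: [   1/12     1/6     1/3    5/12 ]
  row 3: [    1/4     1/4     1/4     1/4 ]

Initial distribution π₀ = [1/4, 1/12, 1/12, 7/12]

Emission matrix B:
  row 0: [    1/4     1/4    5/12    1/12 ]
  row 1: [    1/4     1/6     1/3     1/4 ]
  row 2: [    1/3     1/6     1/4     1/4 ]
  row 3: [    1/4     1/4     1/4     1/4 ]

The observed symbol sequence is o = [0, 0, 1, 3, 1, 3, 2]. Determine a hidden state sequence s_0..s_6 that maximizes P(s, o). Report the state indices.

t=0: δ = [6.250e-02, 2.083e-02, 2.778e-02, 1.458e-01]  (obs o_0=0)
t=1: δ = [9.115e-03, 9.115e-03, 1.215e-02, 9.115e-03]  ψ = [3, 3, 3, 3]  (obs o_1=0)
t=2: δ = [7.595e-04, 3.798e-04, 7.595e-04, 1.266e-03]  ψ = [0, 1, 1, 2]  (obs o_2=1)
t=3: δ = [2.637e-05, 7.912e-05, 7.912e-05, 7.912e-05]  ψ = [3, 3, 0, 2]  (obs o_3=3)
t=4: δ = [4.945e-06, 3.297e-06, 6.593e-06, 8.242e-06]  ψ = [3, 1, 1, 2]  (obs o_4=1)
t=5: δ = [1.717e-07, 5.151e-07, 5.494e-07, 6.868e-07]  ψ = [3, 3, 2, 2]  (obs o_5=3)
t=6: δ = [7.154e-08, 5.723e-08, 6.439e-08, 5.723e-08]  ψ = [3, 3, 1, 2]  (obs o_6=2)
backtrack: best end state = 0; path = [3, 2, 3, 1, 2, 3, 0]

path = [3, 2, 3, 1, 2, 3, 0]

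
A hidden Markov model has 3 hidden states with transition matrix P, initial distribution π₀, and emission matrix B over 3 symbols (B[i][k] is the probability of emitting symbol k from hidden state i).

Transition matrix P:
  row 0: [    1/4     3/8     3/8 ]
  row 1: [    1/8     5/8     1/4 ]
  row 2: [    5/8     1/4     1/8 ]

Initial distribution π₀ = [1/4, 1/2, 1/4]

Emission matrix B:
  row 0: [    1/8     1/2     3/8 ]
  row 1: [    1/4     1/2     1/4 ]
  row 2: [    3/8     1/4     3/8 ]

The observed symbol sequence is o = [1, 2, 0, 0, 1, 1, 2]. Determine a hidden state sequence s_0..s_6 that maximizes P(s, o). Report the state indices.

t=0: δ = [1.250e-01, 2.500e-01, 6.250e-02]  (obs o_0=1)
t=1: δ = [1.465e-02, 3.906e-02, 2.344e-02]  ψ = [2, 1, 1]  (obs o_1=2)
t=2: δ = [1.831e-03, 6.104e-03, 3.662e-03]  ψ = [2, 1, 1]  (obs o_2=0)
t=3: δ = [2.861e-04, 9.537e-04, 5.722e-04]  ψ = [2, 1, 1]  (obs o_3=0)
t=4: δ = [1.788e-04, 2.980e-04, 5.960e-05]  ψ = [2, 1, 1]  (obs o_4=1)
t=5: δ = [2.235e-05, 9.313e-05, 1.863e-05]  ψ = [0, 1, 1]  (obs o_5=1)
t=6: δ = [4.366e-06, 1.455e-05, 8.731e-06]  ψ = [1, 1, 1]  (obs o_6=2)
backtrack: best end state = 1; path = [1, 1, 1, 1, 1, 1, 1]

path = [1, 1, 1, 1, 1, 1, 1]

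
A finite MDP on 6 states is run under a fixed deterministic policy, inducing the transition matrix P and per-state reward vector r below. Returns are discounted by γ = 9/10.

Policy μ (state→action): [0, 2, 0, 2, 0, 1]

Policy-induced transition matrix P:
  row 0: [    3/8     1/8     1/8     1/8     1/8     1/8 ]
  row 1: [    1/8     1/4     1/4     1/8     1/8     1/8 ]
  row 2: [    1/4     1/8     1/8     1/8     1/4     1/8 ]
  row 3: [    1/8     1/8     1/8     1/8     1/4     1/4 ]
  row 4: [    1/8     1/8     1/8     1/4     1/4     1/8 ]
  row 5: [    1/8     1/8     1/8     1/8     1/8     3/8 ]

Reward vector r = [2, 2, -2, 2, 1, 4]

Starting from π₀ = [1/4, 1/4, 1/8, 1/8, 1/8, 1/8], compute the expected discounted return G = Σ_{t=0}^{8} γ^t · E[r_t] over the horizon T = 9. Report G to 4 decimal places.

G = 9.8740

t=0: π = [0.2500, 0.2500, 0.1250, 0.1250, 0.1250, 0.1250], E[r] = 1.6250, γ^t·E[r] = 1.625000, running G = 1.625000
t=1: π = [0.2031, 0.1563, 0.1563, 0.1406, 0.1719, 0.1719], E[r] = 1.5469, γ^t·E[r] = 1.392188, running G = 3.017188
t=2: π = [0.1953, 0.1445, 0.1445, 0.1465, 0.1836, 0.1855], E[r] = 1.6094, γ^t·E[r] = 1.303594, running G = 4.320781
t=3: π = [0.1919, 0.1431, 0.1431, 0.1479, 0.1843, 0.1897], E[r] = 1.6228, γ^t·E[r] = 1.183023, running G = 5.503804
t=4: π = [0.1909, 0.1429, 0.1429, 0.1480, 0.1844, 0.1909], E[r] = 1.6259, γ^t·E[r] = 1.066743, running G = 6.570548
t=5: π = [0.1906, 0.1429, 0.1429, 0.1481, 0.1844, 0.1912], E[r] = 1.6266, γ^t·E[r] = 0.960497, running G = 7.531044
t=6: π = [0.1905, 0.1429, 0.1429, 0.1481, 0.1844, 0.1913], E[r] = 1.6268, γ^t·E[r] = 0.864540, running G = 8.395584
t=7: π = [0.1905, 0.1429, 0.1429, 0.1481, 0.1844, 0.1913], E[r] = 1.6268, γ^t·E[r] = 0.778106, running G = 9.173690
t=8: π = [0.1905, 0.1429, 0.1429, 0.1481, 0.1844, 0.1913], E[r] = 1.6268, γ^t·E[r] = 0.700300, running G = 9.873990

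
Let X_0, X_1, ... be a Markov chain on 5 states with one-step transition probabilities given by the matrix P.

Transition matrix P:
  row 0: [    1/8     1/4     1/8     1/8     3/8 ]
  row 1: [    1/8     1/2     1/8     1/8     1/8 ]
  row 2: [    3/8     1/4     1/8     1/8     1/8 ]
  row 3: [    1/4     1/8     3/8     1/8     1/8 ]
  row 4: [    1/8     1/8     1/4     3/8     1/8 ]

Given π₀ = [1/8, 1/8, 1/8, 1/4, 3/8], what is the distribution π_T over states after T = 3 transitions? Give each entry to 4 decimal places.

π = [0.1953, 0.2715, 0.1875, 0.1680, 0.1777]

t=0: π = [0.1250, 0.1250, 0.1250, 0.2500, 0.3750]
t=1: π = [0.1875, 0.2031, 0.2344, 0.2188, 0.1563]
t=2: π = [0.2109, 0.2539, 0.1992, 0.1641, 0.1719]
t=3: π = [0.1953, 0.2715, 0.1875, 0.1680, 0.1777]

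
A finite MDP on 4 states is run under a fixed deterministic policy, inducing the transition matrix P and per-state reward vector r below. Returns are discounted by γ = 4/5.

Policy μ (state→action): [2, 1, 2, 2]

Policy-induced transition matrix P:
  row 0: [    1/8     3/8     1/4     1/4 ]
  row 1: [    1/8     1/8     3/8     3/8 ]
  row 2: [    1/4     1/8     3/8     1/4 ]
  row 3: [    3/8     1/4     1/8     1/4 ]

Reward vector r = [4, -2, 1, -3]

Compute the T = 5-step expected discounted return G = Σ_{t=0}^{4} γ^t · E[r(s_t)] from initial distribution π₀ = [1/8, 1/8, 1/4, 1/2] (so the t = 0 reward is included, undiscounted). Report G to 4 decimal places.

t=0: π = [0.1250, 0.1250, 0.2500, 0.5000], E[r] = -1.0000, γ^t·E[r] = -1.000000, running G = -1.000000
t=1: π = [0.2813, 0.2188, 0.2344, 0.2656], E[r] = 0.1250, γ^t·E[r] = 0.100000, running G = -0.900000
t=2: π = [0.2207, 0.2285, 0.2734, 0.2773], E[r] = -0.1328, γ^t·E[r] = -0.085000, running G = -0.985000
t=3: π = [0.2285, 0.2148, 0.2781, 0.2786], E[r] = -0.0732, γ^t·E[r] = -0.037500, running G = -1.022500
t=4: π = [0.2294, 0.2169, 0.2768, 0.2769], E[r] = -0.0701, γ^t·E[r] = -0.028700, running G = -1.051200

G = -1.0512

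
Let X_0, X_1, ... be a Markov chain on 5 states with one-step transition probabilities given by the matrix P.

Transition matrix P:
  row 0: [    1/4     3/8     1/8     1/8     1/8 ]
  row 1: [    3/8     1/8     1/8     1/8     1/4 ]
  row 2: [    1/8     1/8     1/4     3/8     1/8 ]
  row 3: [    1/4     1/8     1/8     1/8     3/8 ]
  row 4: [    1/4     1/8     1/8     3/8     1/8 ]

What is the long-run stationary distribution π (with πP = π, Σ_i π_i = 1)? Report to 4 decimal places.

Balance equations π_j = Σ_i π_i·P[i][j]:
  π_0 = 1/4·π_0 + 3/8·π_1 + 1/8·π_2 + 1/4·π_3 + 1/4·π_4
  π_1 = 3/8·π_0 + 1/8·π_1 + 1/8·π_2 + 1/8·π_3 + 1/8·π_4
  π_2 = 1/8·π_0 + 1/8·π_1 + 1/4·π_2 + 1/8·π_3 + 1/8·π_4
  π_3 = 1/8·π_0 + 1/8·π_1 + 3/8·π_2 + 1/8·π_3 + 3/8·π_4
  normalize: π_0 + π_1 + π_2 + π_3 + π_4 = 1
Solving the linear system gives exactly π = [111/434, 41/217, 1/7, 229/1085, 437/2170].

π = [0.2558, 0.1889, 0.1429, 0.2111, 0.2014]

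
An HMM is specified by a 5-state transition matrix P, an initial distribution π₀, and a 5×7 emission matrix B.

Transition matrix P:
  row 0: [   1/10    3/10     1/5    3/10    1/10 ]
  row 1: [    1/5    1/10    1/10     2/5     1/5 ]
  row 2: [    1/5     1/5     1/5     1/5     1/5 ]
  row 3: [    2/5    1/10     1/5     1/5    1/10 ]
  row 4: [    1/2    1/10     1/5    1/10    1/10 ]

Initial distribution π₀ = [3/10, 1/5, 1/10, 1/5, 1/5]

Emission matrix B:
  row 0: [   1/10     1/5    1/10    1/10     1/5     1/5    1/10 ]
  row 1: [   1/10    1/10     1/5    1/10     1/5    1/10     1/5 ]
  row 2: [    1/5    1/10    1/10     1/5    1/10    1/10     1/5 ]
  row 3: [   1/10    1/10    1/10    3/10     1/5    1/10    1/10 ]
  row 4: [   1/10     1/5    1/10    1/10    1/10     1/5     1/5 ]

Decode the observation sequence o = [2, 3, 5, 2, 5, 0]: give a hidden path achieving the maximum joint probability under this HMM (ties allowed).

t=0: δ = [3.000e-02, 4.000e-02, 1.000e-02, 2.000e-02, 2.000e-02]  (obs o_0=2)
t=1: δ = [1.000e-03, 9.000e-04, 1.200e-03, 4.800e-03, 8.000e-04]  ψ = [4, 0, 0, 1, 1]  (obs o_1=3)
t=2: δ = [3.840e-04, 4.800e-05, 9.600e-05, 9.600e-05, 9.600e-05]  ψ = [3, 3, 3, 3, 3]  (obs o_2=5)
t=3: δ = [4.800e-06, 2.304e-05, 7.680e-06, 1.152e-05, 3.840e-06]  ψ = [4, 0, 0, 0, 0]  (obs o_3=2)
t=4: δ = [9.216e-07, 2.304e-07, 2.304e-07, 9.216e-07, 9.216e-07]  ψ = [1, 1, 1, 1, 1]  (obs o_4=5)
t=5: δ = [4.608e-08, 2.765e-08, 3.686e-08, 2.765e-08, 9.216e-09]  ψ = [4, 0, 0, 0, 0]  (obs o_5=0)
backtrack: best end state = 0; path = [1, 3, 0, 1, 4, 0]

path = [1, 3, 0, 1, 4, 0]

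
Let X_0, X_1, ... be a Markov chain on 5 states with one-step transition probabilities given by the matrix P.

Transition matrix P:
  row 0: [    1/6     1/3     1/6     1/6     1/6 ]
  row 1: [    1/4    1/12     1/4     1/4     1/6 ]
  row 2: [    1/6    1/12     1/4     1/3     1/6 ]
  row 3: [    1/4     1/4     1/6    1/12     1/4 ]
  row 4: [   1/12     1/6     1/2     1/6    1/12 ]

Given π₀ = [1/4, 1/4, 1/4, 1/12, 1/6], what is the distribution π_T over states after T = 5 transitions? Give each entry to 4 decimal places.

π = [0.1847, 0.1783, 0.2598, 0.2075, 0.1698]

t=0: π = [0.2500, 0.2500, 0.2500, 0.0833, 0.1667]
t=1: π = [0.1806, 0.1736, 0.2639, 0.2222, 0.1597]
t=2: π = [0.1863, 0.1788, 0.2564, 0.2066, 0.1719]
t=3: π = [0.1845, 0.1787, 0.2602, 0.2071, 0.1696]
t=4: π = [0.1847, 0.1781, 0.2598, 0.2077, 0.1698]
t=5: π = [0.1847, 0.1783, 0.2598, 0.2075, 0.1698]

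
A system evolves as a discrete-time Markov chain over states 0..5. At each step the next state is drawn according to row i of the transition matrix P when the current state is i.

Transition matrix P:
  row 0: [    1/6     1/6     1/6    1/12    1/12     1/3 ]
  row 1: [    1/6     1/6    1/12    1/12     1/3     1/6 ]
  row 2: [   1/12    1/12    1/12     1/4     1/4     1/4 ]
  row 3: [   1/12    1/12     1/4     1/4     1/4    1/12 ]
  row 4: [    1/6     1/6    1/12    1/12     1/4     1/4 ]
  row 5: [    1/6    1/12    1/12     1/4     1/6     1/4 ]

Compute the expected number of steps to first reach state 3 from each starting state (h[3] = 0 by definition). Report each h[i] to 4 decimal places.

First-step conditioning: h[3] = 0; for i ≠ 3, h[i] = 1 + Σ_k P[i][k]·h[k].
  h[0] = 1 + 1/6·h[0] + 1/6·h[1] + 1/6·h[2] + 1/12·h[4] + 1/3·h[5]
  h[1] = 1 + 1/6·h[0] + 1/6·h[1] + 1/12·h[2] + 1/3·h[4] + 1/6·h[5]
  h[2] = 1 + 1/12·h[0] + 1/12·h[1] + 1/12·h[2] + 1/4·h[4] + 1/4·h[5]
  h[4] = 1 + 1/6·h[0] + 1/6·h[1] + 1/12·h[2] + 1/4·h[4] + 1/4·h[5]
  h[5] = 1 + 1/6·h[0] + 1/12·h[1] + 1/12·h[2] + 1/6·h[4] + 1/4·h[5]
Solving the 5×5 linear system over states ≠ 3 gives exactly h = [241908/35179, 252300/35179, 207636/35179, 0, 248820/35179, 207060/35179] (h[3] = 0 is the target).

h = [6.8765, 7.1719, 5.9023, 0.0000, 7.0730, 5.8859]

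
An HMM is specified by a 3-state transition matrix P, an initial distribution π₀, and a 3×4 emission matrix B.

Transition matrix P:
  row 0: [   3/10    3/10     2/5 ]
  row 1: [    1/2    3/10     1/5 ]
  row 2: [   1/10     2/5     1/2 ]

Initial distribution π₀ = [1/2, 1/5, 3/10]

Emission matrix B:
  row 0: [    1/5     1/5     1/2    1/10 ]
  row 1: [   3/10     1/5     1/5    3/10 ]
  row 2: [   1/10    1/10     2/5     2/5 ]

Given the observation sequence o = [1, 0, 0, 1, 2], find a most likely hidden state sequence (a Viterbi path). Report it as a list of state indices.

t=0: δ = [1.000e-01, 4.000e-02, 3.000e-02]  (obs o_0=1)
t=1: δ = [6.000e-03, 9.000e-03, 4.000e-03]  ψ = [0, 0, 0]  (obs o_1=0)
t=2: δ = [9.000e-04, 8.100e-04, 2.400e-04]  ψ = [1, 1, 0]  (obs o_2=0)
t=3: δ = [8.100e-05, 5.400e-05, 3.600e-05]  ψ = [1, 0, 0]  (obs o_3=1)
t=4: δ = [1.350e-05, 4.860e-06, 1.296e-05]  ψ = [1, 0, 0]  (obs o_4=2)
backtrack: best end state = 0; path = [0, 1, 0, 1, 0]

path = [0, 1, 0, 1, 0]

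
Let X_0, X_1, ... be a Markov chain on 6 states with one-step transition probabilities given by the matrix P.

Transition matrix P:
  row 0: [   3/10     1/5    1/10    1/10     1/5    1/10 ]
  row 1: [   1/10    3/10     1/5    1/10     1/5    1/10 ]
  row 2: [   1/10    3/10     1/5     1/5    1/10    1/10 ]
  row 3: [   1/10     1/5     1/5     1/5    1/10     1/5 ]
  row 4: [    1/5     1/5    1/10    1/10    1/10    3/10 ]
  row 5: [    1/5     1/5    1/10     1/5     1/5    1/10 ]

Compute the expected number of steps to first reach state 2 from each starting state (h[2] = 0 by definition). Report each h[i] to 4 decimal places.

h = [7.4094, 6.5861, 0.0000, 6.5785, 7.3943, 7.3263]

First-step conditioning: h[2] = 0; for i ≠ 2, h[i] = 1 + Σ_k P[i][k]·h[k].
  h[0] = 1 + 3/10·h[0] + 1/5·h[1] + 1/10·h[3] + 1/5·h[4] + 1/10·h[5]
  h[1] = 1 + 1/10·h[0] + 3/10·h[1] + 1/10·h[3] + 1/5·h[4] + 1/10·h[5]
  h[3] = 1 + 1/10·h[0] + 1/5·h[1] + 1/5·h[3] + 1/10·h[4] + 1/5·h[5]
  h[4] = 1 + 1/5·h[0] + 1/5·h[1] + 1/10·h[3] + 1/10·h[4] + 3/10·h[5]
  h[5] = 1 + 1/5·h[0] + 1/5·h[1] + 1/5·h[3] + 1/5·h[4] + 1/10·h[5]
Solving the 5×5 linear system over states ≠ 2 gives exactly h = [4905/662, 2180/331, 0, 4355/662, 4895/662, 2425/331] (h[2] = 0 is the target).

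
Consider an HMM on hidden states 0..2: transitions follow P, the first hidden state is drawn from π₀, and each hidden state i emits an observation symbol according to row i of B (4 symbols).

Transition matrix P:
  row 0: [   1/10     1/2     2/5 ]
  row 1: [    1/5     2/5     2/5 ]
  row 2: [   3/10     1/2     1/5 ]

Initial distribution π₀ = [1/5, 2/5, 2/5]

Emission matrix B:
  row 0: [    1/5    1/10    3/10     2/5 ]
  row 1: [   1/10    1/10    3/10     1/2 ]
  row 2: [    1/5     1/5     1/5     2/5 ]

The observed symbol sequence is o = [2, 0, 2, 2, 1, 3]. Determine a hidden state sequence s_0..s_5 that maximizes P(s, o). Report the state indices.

path = [1, 2, 1, 1, 2, 1]

t=0: δ = [6.000e-02, 1.200e-01, 8.000e-02]  (obs o_0=2)
t=1: δ = [4.800e-03, 4.800e-03, 9.600e-03]  ψ = [1, 1, 1]  (obs o_1=0)
t=2: δ = [8.640e-04, 1.440e-03, 3.840e-04]  ψ = [2, 2, 0]  (obs o_2=2)
t=3: δ = [8.640e-05, 1.728e-04, 1.152e-04]  ψ = [1, 1, 1]  (obs o_3=2)
t=4: δ = [3.456e-06, 6.912e-06, 1.382e-05]  ψ = [1, 1, 1]  (obs o_4=1)
t=5: δ = [1.659e-06, 3.456e-06, 1.106e-06]  ψ = [2, 2, 1]  (obs o_5=3)
backtrack: best end state = 1; path = [1, 2, 1, 1, 2, 1]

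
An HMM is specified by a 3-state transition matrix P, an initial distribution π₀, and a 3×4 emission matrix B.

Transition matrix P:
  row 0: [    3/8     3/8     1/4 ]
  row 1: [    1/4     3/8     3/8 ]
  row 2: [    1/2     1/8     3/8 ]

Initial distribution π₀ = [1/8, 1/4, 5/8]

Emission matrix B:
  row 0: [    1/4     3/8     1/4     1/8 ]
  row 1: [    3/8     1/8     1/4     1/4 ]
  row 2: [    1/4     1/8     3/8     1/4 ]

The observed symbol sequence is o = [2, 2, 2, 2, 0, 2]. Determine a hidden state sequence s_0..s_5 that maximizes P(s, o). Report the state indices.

path = [2, 2, 2, 0, 1, 2]

t=0: δ = [3.125e-02, 6.250e-02, 2.344e-01]  (obs o_0=2)
t=1: δ = [2.930e-02, 7.324e-03, 3.296e-02]  ψ = [2, 2, 2]  (obs o_1=2)
t=2: δ = [4.120e-03, 2.747e-03, 4.635e-03]  ψ = [2, 0, 2]  (obs o_2=2)
t=3: δ = [5.794e-04, 3.862e-04, 6.518e-04]  ψ = [2, 0, 2]  (obs o_3=2)
t=4: δ = [8.147e-05, 8.147e-05, 6.110e-05]  ψ = [2, 0, 2]  (obs o_4=0)
t=5: δ = [7.638e-06, 7.638e-06, 1.146e-05]  ψ = [0, 0, 1]  (obs o_5=2)
backtrack: best end state = 2; path = [2, 2, 2, 0, 1, 2]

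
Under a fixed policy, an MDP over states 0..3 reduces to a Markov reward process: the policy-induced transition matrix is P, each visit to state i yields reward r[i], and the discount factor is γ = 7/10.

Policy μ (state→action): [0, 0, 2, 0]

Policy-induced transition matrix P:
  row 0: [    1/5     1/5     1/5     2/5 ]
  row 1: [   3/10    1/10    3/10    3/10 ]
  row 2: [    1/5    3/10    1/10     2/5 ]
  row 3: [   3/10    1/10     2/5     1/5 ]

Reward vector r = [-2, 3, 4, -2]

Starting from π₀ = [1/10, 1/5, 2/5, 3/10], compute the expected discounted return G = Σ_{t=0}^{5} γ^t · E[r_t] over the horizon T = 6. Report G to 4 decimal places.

G = 2.1896

t=0: π = [0.1000, 0.2000, 0.4000, 0.3000], E[r] = 1.4000, γ^t·E[r] = 1.400000, running G = 1.400000
t=1: π = [0.2500, 0.1900, 0.2400, 0.3200], E[r] = 0.3900, γ^t·E[r] = 0.273000, running G = 1.673000
t=2: π = [0.2510, 0.1730, 0.2590, 0.3170], E[r] = 0.4190, γ^t·E[r] = 0.205310, running G = 1.878310
t=3: π = [0.2490, 0.1769, 0.2548, 0.3193], E[r] = 0.4133, γ^t·E[r] = 0.141762, running G = 2.020072
t=4: π = [0.2496, 0.1759, 0.2561, 0.3185], E[r] = 0.4157, γ^t·E[r] = 0.099814, running G = 2.119886
t=5: π = [0.2494, 0.1762, 0.2557, 0.3187], E[r] = 0.4149, γ^t·E[r] = 0.069731, running G = 2.189618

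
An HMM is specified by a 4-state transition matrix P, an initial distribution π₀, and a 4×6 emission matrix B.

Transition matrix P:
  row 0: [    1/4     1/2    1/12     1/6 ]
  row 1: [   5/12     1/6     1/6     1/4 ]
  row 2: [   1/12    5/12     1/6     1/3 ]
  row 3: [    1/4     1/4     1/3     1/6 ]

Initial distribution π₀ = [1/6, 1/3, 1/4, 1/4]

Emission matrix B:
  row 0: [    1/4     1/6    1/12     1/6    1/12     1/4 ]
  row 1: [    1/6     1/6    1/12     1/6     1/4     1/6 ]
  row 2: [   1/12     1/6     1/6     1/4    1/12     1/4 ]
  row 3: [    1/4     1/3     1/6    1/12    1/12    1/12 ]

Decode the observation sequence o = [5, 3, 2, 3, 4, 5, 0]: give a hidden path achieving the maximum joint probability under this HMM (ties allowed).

t=0: δ = [4.167e-02, 5.556e-02, 6.250e-02, 2.083e-02]  (obs o_0=5)
t=1: δ = [3.858e-03, 4.340e-03, 2.604e-03, 1.736e-03]  ψ = [1, 2, 2, 2]  (obs o_1=3)
t=2: δ = [1.507e-04, 1.608e-04, 1.206e-04, 1.808e-04]  ψ = [1, 0, 1, 1]  (obs o_2=2)
t=3: δ = [1.116e-05, 1.256e-05, 1.507e-05, 3.349e-06]  ψ = [1, 0, 3, 1]  (obs o_3=3)
t=4: δ = [4.361e-07, 1.570e-06, 2.093e-07, 4.186e-07]  ψ = [1, 2, 2, 2]  (obs o_4=4)
t=5: δ = [1.635e-07, 4.361e-08, 6.541e-08, 3.270e-08]  ψ = [1, 1, 1, 1]  (obs o_5=5)
t=6: δ = [1.022e-08, 1.363e-08, 1.136e-09, 6.814e-09]  ψ = [0, 0, 0, 0]  (obs o_6=0)
backtrack: best end state = 1; path = [2, 1, 3, 2, 1, 0, 1]

path = [2, 1, 3, 2, 1, 0, 1]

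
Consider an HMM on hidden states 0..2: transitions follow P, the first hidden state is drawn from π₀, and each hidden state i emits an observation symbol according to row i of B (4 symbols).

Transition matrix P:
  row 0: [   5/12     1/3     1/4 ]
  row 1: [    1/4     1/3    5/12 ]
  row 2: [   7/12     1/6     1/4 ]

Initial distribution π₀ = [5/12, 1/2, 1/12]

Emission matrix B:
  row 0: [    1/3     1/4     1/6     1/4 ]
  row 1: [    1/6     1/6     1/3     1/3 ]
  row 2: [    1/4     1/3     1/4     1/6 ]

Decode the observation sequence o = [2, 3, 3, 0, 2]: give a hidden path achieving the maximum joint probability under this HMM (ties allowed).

t=0: δ = [6.944e-02, 1.667e-01, 2.083e-02]  (obs o_0=2)
t=1: δ = [1.042e-02, 1.852e-02, 1.157e-02]  ψ = [1, 1, 1]  (obs o_1=3)
t=2: δ = [1.688e-03, 2.058e-03, 1.286e-03]  ψ = [2, 1, 1]  (obs o_2=3)
t=3: δ = [2.501e-04, 1.143e-04, 2.143e-04]  ψ = [2, 1, 1]  (obs o_3=0)
t=4: δ = [2.084e-05, 2.778e-05, 1.563e-05]  ψ = [2, 0, 0]  (obs o_4=2)
backtrack: best end state = 1; path = [1, 1, 2, 0, 1]

path = [1, 1, 2, 0, 1]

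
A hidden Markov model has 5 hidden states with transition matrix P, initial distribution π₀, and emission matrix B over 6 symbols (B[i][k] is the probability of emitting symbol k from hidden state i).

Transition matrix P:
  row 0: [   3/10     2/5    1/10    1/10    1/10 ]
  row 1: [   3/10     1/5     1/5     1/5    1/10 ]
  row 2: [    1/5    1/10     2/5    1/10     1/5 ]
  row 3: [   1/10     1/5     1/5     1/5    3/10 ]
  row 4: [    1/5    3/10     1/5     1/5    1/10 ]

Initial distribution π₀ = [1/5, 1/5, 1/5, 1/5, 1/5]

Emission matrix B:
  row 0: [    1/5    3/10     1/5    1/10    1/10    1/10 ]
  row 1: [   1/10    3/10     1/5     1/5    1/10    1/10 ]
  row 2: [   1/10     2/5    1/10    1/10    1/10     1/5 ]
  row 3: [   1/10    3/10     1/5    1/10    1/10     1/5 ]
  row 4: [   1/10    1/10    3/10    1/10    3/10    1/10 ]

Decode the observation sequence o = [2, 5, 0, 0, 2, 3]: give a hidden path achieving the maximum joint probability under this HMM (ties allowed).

path = [4, 1, 0, 0, 0, 1]

t=0: δ = [4.000e-02, 4.000e-02, 2.000e-02, 4.000e-02, 6.000e-02]  (obs o_0=2)
t=1: δ = [1.200e-03, 1.800e-03, 2.400e-03, 2.400e-03, 1.200e-03]  ψ = [0, 4, 4, 4, 3]  (obs o_1=5)
t=2: δ = [1.080e-04, 4.800e-05, 9.600e-05, 4.800e-05, 7.200e-05]  ψ = [1, 0, 2, 3, 3]  (obs o_2=0)
t=3: δ = [6.480e-06, 4.320e-06, 3.840e-06, 1.440e-06, 1.920e-06]  ψ = [0, 0, 2, 4, 2]  (obs o_3=0)
t=4: δ = [3.888e-07, 5.184e-07, 1.536e-07, 1.728e-07, 2.304e-07]  ψ = [0, 0, 2, 1, 2]  (obs o_4=2)
t=5: δ = [1.555e-08, 3.110e-08, 1.037e-08, 1.037e-08, 5.184e-09]  ψ = [1, 0, 1, 1, 1]  (obs o_5=3)
backtrack: best end state = 1; path = [4, 1, 0, 0, 0, 1]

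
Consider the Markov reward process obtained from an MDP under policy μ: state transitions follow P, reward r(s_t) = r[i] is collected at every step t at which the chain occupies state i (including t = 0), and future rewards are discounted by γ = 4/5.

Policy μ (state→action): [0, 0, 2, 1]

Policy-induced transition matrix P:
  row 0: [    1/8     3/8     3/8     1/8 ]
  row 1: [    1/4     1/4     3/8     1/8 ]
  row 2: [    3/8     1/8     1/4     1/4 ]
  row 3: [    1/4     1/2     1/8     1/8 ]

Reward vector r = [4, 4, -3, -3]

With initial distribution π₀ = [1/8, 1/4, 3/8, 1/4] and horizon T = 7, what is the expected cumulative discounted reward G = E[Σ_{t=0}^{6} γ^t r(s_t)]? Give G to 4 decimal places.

t=0: π = [0.1250, 0.2500, 0.3750, 0.2500], E[r] = -0.3750, γ^t·E[r] = -0.375000, running G = -0.375000
t=1: π = [0.2813, 0.2813, 0.2656, 0.1719], E[r] = 0.9375, γ^t·E[r] = 0.750000, running G = 0.375000
t=2: π = [0.2480, 0.2949, 0.2988, 0.1582], E[r] = 0.8008, γ^t·E[r] = 0.512500, running G = 0.887500
t=3: π = [0.2563, 0.2832, 0.2981, 0.1624], E[r] = 0.7769, γ^t·E[r] = 0.397750, running G = 1.285250
t=4: π = [0.2552, 0.2854, 0.2971, 0.1623], E[r] = 0.7841, γ^t·E[r] = 0.321175, running G = 1.606425
t=5: π = [0.2552, 0.2853, 0.2973, 0.1621], E[r] = 0.7840, γ^t·E[r] = 0.256888, running G = 1.863313
t=6: π = [0.2553, 0.2853, 0.2973, 0.1622], E[r] = 0.7838, γ^t·E[r] = 0.205456, running G = 2.068768

G = 2.0688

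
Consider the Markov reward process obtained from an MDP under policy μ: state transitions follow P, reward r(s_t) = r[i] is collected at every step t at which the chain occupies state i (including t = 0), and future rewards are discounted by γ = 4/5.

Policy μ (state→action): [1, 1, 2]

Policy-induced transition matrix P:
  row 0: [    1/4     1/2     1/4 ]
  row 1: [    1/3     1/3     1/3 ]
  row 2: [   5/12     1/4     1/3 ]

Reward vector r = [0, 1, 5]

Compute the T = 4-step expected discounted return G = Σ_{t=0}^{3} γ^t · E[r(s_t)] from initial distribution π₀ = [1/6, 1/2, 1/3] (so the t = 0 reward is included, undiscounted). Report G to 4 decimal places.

G = 5.8872

t=0: π = [0.1667, 0.5000, 0.3333], E[r] = 2.1667, γ^t·E[r] = 2.166667, running G = 2.166667
t=1: π = [0.3472, 0.3333, 0.3194], E[r] = 1.9306, γ^t·E[r] = 1.544444, running G = 3.711111
t=2: π = [0.3310, 0.3646, 0.3044], E[r] = 1.8866, γ^t·E[r] = 1.207407, running G = 4.918519
t=3: π = [0.3311, 0.3631, 0.3057], E[r] = 1.8919, γ^t·E[r] = 0.968642, running G = 5.887160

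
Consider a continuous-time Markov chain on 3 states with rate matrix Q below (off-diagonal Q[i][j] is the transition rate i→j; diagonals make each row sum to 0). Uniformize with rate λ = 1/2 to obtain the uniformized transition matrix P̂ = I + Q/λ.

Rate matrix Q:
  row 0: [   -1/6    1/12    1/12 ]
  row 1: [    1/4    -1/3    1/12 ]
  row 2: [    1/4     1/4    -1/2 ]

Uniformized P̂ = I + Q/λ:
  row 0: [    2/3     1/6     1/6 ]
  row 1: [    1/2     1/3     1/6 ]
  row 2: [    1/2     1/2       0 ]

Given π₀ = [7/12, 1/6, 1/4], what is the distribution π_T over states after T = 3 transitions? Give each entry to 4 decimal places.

π = [0.5999, 0.2577, 0.1424]

t=0: π = [0.5833, 0.1667, 0.2500]
t=1: π = [0.5972, 0.2778, 0.1250]
t=2: π = [0.5995, 0.2546, 0.1458]
t=3: π = [0.5999, 0.2577, 0.1424]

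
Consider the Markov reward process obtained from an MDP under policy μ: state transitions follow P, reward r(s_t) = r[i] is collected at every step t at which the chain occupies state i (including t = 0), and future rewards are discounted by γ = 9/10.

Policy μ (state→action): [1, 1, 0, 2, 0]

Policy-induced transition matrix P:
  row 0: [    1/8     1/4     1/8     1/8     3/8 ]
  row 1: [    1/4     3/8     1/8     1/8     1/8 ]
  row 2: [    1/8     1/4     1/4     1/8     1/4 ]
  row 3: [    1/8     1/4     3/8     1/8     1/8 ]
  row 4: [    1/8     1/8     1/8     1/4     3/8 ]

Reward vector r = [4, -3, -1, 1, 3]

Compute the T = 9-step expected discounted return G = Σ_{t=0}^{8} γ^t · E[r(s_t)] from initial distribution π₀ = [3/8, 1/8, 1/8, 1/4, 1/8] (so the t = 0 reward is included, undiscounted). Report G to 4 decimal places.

G = 4.6398

t=0: π = [0.3750, 0.1250, 0.1250, 0.2500, 0.1250], E[r] = 1.6250, γ^t·E[r] = 1.625000, running G = 1.625000
t=1: π = [0.1406, 0.2500, 0.2031, 0.1406, 0.2656], E[r] = 0.5469, γ^t·E[r] = 0.492188, running G = 2.117188
t=2: π = [0.1563, 0.2480, 0.1855, 0.1582, 0.2520], E[r] = 0.6094, γ^t·E[r] = 0.493594, running G = 2.610781
t=3: π = [0.1560, 0.2495, 0.1877, 0.1565, 0.2502], E[r] = 0.5950, γ^t·E[r] = 0.433734, running G = 3.044515
t=4: π = [0.1562, 0.2499, 0.1876, 0.1563, 0.2500], E[r] = 0.5938, γ^t·E[r] = 0.389599, running G = 3.434114
t=5: π = [0.1562, 0.2500, 0.1875, 0.1563, 0.2500], E[r] = 0.5937, γ^t·E[r] = 0.350601, running G = 3.784715
t=6: π = [0.1562, 0.2500, 0.1875, 0.1563, 0.2500], E[r] = 0.5937, γ^t·E[r] = 0.315542, running G = 4.100258
t=7: π = [0.1562, 0.2500, 0.1875, 0.1563, 0.2500], E[r] = 0.5937, γ^t·E[r] = 0.283989, running G = 4.384246
t=8: π = [0.1562, 0.2500, 0.1875, 0.1563, 0.2500], E[r] = 0.5937, γ^t·E[r] = 0.255590, running G = 4.639836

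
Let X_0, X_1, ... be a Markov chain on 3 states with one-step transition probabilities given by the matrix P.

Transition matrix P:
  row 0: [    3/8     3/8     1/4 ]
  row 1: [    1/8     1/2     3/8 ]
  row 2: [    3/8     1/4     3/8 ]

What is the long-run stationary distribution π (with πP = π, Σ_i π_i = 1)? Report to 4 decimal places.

Balance equations π_j = Σ_i π_i·P[i][j]:
  π_0 = 3/8·π_0 + 1/8·π_1 + 3/8·π_2
  π_1 = 3/8·π_0 + 1/2·π_1 + 1/4·π_2
  normalize: π_0 + π_1 + π_2 = 1
Solving the linear system gives exactly π = [7/25, 19/50, 17/50].

π = [0.2800, 0.3800, 0.3400]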